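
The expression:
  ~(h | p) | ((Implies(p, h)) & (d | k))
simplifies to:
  (d & h) | (h & k) | (~h & ~p)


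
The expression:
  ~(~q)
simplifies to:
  q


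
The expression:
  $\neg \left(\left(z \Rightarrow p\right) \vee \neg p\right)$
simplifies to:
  $\text{False}$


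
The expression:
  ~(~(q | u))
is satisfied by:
  {q: True, u: True}
  {q: True, u: False}
  {u: True, q: False}


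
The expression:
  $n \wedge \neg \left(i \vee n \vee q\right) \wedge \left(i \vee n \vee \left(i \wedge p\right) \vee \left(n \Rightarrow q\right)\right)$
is never true.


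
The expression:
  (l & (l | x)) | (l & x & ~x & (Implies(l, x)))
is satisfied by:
  {l: True}


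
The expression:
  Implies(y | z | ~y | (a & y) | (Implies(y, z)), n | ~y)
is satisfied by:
  {n: True, y: False}
  {y: False, n: False}
  {y: True, n: True}


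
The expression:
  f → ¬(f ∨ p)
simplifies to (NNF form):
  ¬f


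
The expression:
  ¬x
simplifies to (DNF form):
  ¬x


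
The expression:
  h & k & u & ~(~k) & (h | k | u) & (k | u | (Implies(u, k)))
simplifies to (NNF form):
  h & k & u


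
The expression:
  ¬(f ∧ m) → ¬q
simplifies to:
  (f ∧ m) ∨ ¬q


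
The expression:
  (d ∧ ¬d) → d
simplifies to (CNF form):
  True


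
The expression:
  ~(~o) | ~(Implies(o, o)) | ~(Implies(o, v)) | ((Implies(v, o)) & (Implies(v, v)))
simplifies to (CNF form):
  o | ~v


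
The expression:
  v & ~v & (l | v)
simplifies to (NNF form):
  False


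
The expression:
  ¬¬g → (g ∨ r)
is always true.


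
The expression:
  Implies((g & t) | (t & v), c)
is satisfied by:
  {c: True, g: False, v: False, t: False}
  {c: True, v: True, g: False, t: False}
  {c: True, g: True, v: False, t: False}
  {c: True, v: True, g: True, t: False}
  {c: False, g: False, v: False, t: False}
  {v: True, c: False, g: False, t: False}
  {g: True, c: False, v: False, t: False}
  {v: True, g: True, c: False, t: False}
  {t: True, c: True, g: False, v: False}
  {t: True, v: True, c: True, g: False}
  {t: True, c: True, g: True, v: False}
  {t: True, v: True, c: True, g: True}
  {t: True, c: False, g: False, v: False}


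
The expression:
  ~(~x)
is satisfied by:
  {x: True}


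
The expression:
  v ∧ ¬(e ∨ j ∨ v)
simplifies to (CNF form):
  False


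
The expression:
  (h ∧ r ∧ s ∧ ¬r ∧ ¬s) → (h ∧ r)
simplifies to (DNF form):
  True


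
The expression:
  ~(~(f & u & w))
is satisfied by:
  {u: True, w: True, f: True}


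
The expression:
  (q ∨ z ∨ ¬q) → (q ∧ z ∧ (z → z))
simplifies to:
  q ∧ z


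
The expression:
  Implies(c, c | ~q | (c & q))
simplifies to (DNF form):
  True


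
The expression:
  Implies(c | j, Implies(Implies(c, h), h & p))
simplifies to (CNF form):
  (c | h | ~c) & (c | h | ~j) & (c | p | ~c) & (c | p | ~j) & (h | ~c | ~h) & (h | ~h | ~j) & (p | ~c | ~h) & (p | ~h | ~j)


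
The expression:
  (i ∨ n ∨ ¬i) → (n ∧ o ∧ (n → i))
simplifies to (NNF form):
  i ∧ n ∧ o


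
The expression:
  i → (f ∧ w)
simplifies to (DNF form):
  (f ∧ w) ∨ ¬i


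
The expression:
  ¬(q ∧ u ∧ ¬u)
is always true.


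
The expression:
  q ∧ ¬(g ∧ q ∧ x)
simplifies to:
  q ∧ (¬g ∨ ¬x)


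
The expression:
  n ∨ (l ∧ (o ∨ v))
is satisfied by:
  {n: True, l: True, o: True, v: True}
  {n: True, l: True, o: True, v: False}
  {n: True, l: True, v: True, o: False}
  {n: True, l: True, v: False, o: False}
  {n: True, o: True, v: True, l: False}
  {n: True, o: True, v: False, l: False}
  {n: True, o: False, v: True, l: False}
  {n: True, o: False, v: False, l: False}
  {l: True, o: True, v: True, n: False}
  {l: True, o: True, v: False, n: False}
  {l: True, v: True, o: False, n: False}


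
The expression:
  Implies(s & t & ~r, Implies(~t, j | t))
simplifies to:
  True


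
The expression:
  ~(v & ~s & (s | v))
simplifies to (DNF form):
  s | ~v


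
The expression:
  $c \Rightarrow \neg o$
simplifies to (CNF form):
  $\neg c \vee \neg o$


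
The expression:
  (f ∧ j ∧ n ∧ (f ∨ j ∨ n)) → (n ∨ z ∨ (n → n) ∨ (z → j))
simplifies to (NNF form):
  True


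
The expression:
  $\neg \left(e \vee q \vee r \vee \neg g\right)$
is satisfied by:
  {g: True, q: False, e: False, r: False}


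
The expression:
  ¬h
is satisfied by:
  {h: False}


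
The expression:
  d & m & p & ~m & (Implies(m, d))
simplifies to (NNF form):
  False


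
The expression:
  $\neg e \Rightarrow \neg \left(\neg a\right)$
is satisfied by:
  {a: True, e: True}
  {a: True, e: False}
  {e: True, a: False}


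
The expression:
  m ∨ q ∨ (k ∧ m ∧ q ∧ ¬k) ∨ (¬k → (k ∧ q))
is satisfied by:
  {k: True, q: True, m: True}
  {k: True, q: True, m: False}
  {k: True, m: True, q: False}
  {k: True, m: False, q: False}
  {q: True, m: True, k: False}
  {q: True, m: False, k: False}
  {m: True, q: False, k: False}


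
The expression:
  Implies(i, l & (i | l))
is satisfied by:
  {l: True, i: False}
  {i: False, l: False}
  {i: True, l: True}


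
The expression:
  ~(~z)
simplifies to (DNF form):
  z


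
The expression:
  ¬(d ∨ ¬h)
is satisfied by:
  {h: True, d: False}


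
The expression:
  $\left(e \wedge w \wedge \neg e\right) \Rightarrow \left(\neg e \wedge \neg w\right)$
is always true.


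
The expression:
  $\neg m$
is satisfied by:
  {m: False}


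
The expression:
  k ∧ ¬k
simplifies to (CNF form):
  False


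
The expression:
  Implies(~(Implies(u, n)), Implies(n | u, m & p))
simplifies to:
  n | ~u | (m & p)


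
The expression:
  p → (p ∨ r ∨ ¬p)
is always true.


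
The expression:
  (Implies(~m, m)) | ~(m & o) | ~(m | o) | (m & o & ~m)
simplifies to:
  True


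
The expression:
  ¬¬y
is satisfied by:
  {y: True}


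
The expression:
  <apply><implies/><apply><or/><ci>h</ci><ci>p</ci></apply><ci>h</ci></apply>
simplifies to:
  <apply><or/><ci>h</ci><apply><not/><ci>p</ci></apply></apply>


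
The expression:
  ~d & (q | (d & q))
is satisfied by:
  {q: True, d: False}


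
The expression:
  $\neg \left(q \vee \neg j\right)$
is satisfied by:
  {j: True, q: False}


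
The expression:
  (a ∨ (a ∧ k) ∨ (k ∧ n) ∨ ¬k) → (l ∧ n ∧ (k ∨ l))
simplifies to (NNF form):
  (k ∨ n) ∧ (l ∨ ¬n) ∧ (n ∨ ¬a)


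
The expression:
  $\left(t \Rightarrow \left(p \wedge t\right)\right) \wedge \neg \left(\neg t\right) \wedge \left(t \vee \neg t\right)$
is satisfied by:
  {t: True, p: True}


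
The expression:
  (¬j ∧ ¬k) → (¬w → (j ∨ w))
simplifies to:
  j ∨ k ∨ w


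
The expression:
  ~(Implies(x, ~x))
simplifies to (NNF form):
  x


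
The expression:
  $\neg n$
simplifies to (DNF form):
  $\neg n$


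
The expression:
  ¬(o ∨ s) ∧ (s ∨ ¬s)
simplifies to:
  ¬o ∧ ¬s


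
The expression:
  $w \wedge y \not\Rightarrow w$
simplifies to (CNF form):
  $\text{False}$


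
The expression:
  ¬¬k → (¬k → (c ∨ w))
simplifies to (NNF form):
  True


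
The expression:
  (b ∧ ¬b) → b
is always true.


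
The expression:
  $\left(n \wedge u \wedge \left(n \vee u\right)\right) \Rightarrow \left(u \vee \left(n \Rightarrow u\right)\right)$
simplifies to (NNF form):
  $\text{True}$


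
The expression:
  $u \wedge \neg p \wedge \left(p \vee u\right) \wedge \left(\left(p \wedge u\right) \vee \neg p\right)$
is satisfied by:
  {u: True, p: False}


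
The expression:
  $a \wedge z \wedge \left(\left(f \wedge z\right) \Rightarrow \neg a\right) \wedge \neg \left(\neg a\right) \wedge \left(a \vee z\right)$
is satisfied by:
  {a: True, z: True, f: False}


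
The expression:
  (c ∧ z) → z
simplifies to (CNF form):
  True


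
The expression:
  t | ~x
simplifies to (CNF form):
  t | ~x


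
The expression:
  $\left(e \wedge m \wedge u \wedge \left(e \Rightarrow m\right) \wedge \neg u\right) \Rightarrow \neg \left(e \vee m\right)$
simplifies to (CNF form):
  $\text{True}$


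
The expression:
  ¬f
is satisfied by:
  {f: False}


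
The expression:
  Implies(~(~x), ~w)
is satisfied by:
  {w: False, x: False}
  {x: True, w: False}
  {w: True, x: False}


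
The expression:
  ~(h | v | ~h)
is never true.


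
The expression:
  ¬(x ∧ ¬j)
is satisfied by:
  {j: True, x: False}
  {x: False, j: False}
  {x: True, j: True}


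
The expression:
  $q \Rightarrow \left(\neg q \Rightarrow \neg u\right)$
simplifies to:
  $\text{True}$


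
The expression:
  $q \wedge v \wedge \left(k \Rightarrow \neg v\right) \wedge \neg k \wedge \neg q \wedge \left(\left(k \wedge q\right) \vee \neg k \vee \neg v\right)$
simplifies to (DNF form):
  $\text{False}$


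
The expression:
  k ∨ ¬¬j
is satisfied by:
  {k: True, j: True}
  {k: True, j: False}
  {j: True, k: False}


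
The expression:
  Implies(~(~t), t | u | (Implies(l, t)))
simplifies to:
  True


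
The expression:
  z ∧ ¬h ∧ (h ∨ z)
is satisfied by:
  {z: True, h: False}


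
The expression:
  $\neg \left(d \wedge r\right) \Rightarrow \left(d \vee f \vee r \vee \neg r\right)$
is always true.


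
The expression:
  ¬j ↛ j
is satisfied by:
  {j: False}


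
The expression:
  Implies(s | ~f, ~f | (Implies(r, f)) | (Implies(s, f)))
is always true.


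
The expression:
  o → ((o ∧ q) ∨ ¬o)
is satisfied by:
  {q: True, o: False}
  {o: False, q: False}
  {o: True, q: True}


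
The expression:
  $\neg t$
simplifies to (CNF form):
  $\neg t$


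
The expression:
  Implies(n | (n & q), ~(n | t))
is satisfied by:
  {n: False}


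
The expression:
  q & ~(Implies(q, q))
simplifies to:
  False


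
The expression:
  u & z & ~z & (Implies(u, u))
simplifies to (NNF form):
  False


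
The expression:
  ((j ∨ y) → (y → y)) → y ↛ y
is never true.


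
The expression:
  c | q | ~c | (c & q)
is always true.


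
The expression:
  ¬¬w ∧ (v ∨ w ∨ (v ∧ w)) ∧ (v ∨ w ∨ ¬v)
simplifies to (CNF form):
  w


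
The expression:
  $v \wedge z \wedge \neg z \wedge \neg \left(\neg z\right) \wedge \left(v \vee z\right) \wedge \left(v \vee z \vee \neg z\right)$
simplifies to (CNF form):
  $\text{False}$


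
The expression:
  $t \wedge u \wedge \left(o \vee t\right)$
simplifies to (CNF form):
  $t \wedge u$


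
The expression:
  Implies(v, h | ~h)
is always true.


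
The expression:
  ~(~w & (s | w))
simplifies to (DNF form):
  w | ~s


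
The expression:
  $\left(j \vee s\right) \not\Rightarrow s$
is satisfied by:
  {j: True, s: False}


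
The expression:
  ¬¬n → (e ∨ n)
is always true.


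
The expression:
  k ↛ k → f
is always true.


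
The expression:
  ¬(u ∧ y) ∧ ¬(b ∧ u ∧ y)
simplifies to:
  ¬u ∨ ¬y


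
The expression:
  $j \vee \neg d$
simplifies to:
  $j \vee \neg d$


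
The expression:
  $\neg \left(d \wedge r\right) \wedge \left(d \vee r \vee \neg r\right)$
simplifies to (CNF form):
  $\neg d \vee \neg r$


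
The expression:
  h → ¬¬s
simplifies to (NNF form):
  s ∨ ¬h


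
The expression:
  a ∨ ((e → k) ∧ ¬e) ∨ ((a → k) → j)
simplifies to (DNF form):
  a ∨ j ∨ ¬e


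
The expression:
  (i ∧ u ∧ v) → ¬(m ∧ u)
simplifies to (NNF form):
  ¬i ∨ ¬m ∨ ¬u ∨ ¬v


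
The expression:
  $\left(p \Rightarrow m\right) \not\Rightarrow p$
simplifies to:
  $\neg p$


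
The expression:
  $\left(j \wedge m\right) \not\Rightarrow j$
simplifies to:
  $\text{False}$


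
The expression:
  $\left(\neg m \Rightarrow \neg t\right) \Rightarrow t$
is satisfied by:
  {t: True}


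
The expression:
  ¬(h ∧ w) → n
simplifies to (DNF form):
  n ∨ (h ∧ w)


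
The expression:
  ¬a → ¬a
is always true.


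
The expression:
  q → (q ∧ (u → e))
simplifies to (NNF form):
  e ∨ ¬q ∨ ¬u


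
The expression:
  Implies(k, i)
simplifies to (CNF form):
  i | ~k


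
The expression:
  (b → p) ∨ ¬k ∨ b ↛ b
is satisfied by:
  {p: True, k: False, b: False}
  {k: False, b: False, p: False}
  {b: True, p: True, k: False}
  {b: True, k: False, p: False}
  {p: True, k: True, b: False}
  {k: True, p: False, b: False}
  {b: True, k: True, p: True}


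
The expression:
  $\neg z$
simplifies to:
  $\neg z$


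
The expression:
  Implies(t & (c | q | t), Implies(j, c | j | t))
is always true.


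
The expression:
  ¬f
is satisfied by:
  {f: False}


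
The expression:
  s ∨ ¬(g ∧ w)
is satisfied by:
  {s: True, w: False, g: False}
  {w: False, g: False, s: False}
  {g: True, s: True, w: False}
  {g: True, w: False, s: False}
  {s: True, w: True, g: False}
  {w: True, s: False, g: False}
  {g: True, w: True, s: True}


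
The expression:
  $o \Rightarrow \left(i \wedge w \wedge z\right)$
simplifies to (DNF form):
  $\left(i \wedge w \wedge z\right) \vee \neg o$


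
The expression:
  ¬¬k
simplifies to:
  k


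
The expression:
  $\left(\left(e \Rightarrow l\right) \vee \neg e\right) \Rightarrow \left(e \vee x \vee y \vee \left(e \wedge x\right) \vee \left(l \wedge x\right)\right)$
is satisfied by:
  {y: True, e: True, x: True}
  {y: True, e: True, x: False}
  {y: True, x: True, e: False}
  {y: True, x: False, e: False}
  {e: True, x: True, y: False}
  {e: True, x: False, y: False}
  {x: True, e: False, y: False}


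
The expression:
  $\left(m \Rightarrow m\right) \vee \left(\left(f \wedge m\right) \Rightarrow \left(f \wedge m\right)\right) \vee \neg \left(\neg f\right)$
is always true.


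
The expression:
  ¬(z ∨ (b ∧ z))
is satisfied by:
  {z: False}


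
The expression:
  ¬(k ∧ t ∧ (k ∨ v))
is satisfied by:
  {k: False, t: False}
  {t: True, k: False}
  {k: True, t: False}


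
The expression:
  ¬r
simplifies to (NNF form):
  ¬r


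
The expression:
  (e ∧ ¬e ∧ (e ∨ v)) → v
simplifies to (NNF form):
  True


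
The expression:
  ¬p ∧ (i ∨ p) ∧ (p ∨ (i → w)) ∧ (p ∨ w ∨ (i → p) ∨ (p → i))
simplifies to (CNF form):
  i ∧ w ∧ ¬p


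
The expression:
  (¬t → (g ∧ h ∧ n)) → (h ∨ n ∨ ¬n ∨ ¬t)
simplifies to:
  True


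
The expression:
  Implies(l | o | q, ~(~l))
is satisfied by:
  {l: True, o: False, q: False}
  {q: True, l: True, o: False}
  {l: True, o: True, q: False}
  {q: True, l: True, o: True}
  {q: False, o: False, l: False}


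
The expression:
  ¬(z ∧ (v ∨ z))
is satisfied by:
  {z: False}


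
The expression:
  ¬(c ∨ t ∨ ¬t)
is never true.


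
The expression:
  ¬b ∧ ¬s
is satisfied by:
  {b: False, s: False}


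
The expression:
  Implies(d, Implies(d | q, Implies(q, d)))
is always true.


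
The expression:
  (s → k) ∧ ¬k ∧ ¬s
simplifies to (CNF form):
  ¬k ∧ ¬s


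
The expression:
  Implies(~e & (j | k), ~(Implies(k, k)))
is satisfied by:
  {e: True, k: False, j: False}
  {j: True, e: True, k: False}
  {e: True, k: True, j: False}
  {j: True, e: True, k: True}
  {j: False, k: False, e: False}


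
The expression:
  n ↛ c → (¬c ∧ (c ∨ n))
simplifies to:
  True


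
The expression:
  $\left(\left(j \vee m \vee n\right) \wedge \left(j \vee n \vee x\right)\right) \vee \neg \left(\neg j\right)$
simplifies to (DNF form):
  $j \vee n \vee \left(m \wedge x\right)$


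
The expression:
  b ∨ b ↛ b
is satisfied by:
  {b: True}


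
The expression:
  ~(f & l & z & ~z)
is always true.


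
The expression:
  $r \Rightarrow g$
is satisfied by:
  {g: True, r: False}
  {r: False, g: False}
  {r: True, g: True}


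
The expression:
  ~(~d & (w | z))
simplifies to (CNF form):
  (d | ~w) & (d | ~z)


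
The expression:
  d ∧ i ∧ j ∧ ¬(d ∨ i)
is never true.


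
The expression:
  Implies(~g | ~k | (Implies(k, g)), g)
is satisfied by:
  {g: True}


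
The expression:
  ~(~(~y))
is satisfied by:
  {y: False}


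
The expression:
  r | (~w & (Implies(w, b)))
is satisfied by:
  {r: True, w: False}
  {w: False, r: False}
  {w: True, r: True}


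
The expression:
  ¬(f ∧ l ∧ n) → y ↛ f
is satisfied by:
  {l: True, n: True, y: True, f: False}
  {l: True, y: True, n: False, f: False}
  {n: True, y: True, l: False, f: False}
  {y: True, l: False, n: False, f: False}
  {f: True, l: True, n: True, y: True}
  {f: True, l: True, n: True, y: False}


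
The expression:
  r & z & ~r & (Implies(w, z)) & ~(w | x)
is never true.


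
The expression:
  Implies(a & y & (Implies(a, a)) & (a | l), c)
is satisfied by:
  {c: True, y: False, a: False}
  {y: False, a: False, c: False}
  {c: True, a: True, y: False}
  {a: True, y: False, c: False}
  {c: True, y: True, a: False}
  {y: True, c: False, a: False}
  {c: True, a: True, y: True}


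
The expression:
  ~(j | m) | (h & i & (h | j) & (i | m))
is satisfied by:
  {i: True, h: True, j: False, m: False}
  {i: True, h: False, j: False, m: False}
  {h: True, i: False, j: False, m: False}
  {i: False, h: False, j: False, m: False}
  {i: True, m: True, h: True, j: False}
  {i: True, j: True, h: True, m: False}
  {i: True, m: True, j: True, h: True}


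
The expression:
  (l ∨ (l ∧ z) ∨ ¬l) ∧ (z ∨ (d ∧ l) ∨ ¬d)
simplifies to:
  l ∨ z ∨ ¬d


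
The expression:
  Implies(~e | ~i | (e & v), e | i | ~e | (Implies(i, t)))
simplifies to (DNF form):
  True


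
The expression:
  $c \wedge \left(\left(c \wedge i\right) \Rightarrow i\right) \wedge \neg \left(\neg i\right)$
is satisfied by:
  {c: True, i: True}


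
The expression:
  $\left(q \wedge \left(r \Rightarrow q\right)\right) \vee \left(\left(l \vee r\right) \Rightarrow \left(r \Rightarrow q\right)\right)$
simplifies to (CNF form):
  $q \vee \neg r$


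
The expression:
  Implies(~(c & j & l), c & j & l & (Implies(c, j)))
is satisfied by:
  {c: True, j: True, l: True}


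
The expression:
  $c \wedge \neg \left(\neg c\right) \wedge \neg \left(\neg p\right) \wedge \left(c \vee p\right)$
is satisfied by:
  {c: True, p: True}


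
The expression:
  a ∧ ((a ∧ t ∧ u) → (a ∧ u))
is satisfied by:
  {a: True}


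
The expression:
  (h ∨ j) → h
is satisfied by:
  {h: True, j: False}
  {j: False, h: False}
  {j: True, h: True}


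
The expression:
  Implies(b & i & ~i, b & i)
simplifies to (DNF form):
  True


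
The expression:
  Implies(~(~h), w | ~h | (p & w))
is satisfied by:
  {w: True, h: False}
  {h: False, w: False}
  {h: True, w: True}


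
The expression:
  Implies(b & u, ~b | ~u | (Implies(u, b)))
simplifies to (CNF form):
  True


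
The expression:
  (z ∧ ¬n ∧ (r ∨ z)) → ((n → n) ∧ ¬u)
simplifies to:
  n ∨ ¬u ∨ ¬z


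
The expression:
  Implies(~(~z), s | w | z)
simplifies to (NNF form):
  True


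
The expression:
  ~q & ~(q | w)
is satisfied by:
  {q: False, w: False}


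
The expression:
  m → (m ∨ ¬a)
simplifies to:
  True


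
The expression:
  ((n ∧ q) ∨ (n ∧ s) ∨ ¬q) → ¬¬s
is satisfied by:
  {s: True, q: True, n: False}
  {s: True, q: False, n: False}
  {n: True, s: True, q: True}
  {n: True, s: True, q: False}
  {q: True, n: False, s: False}


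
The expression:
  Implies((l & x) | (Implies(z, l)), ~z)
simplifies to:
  ~l | ~z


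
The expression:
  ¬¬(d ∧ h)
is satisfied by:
  {h: True, d: True}


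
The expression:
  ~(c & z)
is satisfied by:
  {c: False, z: False}
  {z: True, c: False}
  {c: True, z: False}


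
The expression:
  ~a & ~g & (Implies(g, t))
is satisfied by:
  {g: False, a: False}


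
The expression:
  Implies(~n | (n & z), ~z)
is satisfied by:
  {z: False}


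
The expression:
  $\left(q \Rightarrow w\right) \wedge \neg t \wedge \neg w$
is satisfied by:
  {q: False, w: False, t: False}


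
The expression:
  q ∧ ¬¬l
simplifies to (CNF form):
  l ∧ q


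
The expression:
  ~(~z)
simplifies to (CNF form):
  z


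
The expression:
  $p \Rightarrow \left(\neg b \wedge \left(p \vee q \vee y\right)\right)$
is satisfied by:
  {p: False, b: False}
  {b: True, p: False}
  {p: True, b: False}


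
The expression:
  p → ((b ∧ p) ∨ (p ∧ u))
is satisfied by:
  {b: True, u: True, p: False}
  {b: True, p: False, u: False}
  {u: True, p: False, b: False}
  {u: False, p: False, b: False}
  {b: True, u: True, p: True}
  {b: True, p: True, u: False}
  {u: True, p: True, b: False}


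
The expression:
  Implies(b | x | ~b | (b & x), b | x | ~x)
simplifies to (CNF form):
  True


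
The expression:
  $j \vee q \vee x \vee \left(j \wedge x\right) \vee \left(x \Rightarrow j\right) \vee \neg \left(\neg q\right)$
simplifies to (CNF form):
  $\text{True}$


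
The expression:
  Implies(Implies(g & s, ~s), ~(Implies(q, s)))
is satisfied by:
  {q: True, g: True, s: False}
  {q: True, g: False, s: False}
  {s: True, q: True, g: True}
  {s: True, g: True, q: False}


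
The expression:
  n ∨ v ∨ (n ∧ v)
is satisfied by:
  {n: True, v: True}
  {n: True, v: False}
  {v: True, n: False}


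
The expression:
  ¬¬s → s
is always true.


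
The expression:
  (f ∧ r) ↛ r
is never true.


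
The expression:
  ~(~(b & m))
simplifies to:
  b & m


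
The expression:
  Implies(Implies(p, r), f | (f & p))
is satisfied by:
  {p: True, f: True, r: False}
  {f: True, r: False, p: False}
  {p: True, f: True, r: True}
  {f: True, r: True, p: False}
  {p: True, r: False, f: False}


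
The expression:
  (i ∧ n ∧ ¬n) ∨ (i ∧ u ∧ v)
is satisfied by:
  {i: True, u: True, v: True}


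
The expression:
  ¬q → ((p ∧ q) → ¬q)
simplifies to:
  True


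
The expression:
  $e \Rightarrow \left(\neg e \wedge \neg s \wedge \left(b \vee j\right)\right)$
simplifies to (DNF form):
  $\neg e$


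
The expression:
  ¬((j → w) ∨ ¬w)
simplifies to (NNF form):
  False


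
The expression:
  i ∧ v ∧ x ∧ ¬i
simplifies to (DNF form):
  False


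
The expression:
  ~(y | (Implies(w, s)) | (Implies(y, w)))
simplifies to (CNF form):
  False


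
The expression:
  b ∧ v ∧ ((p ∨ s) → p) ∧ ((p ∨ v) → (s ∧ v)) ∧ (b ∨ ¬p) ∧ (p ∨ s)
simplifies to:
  b ∧ p ∧ s ∧ v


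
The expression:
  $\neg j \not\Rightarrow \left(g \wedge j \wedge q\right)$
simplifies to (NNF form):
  $\neg j$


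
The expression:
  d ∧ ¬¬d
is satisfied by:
  {d: True}


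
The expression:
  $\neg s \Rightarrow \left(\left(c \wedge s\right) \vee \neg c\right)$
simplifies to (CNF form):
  $s \vee \neg c$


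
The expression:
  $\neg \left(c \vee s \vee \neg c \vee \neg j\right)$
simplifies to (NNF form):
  $\text{False}$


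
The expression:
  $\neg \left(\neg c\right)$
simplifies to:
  $c$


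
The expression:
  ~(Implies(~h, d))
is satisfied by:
  {d: False, h: False}


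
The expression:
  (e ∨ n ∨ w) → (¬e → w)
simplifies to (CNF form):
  e ∨ w ∨ ¬n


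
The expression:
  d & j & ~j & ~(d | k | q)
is never true.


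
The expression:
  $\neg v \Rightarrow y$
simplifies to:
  $v \vee y$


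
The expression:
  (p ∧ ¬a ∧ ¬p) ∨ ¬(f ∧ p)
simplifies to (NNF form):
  ¬f ∨ ¬p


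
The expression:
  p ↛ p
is never true.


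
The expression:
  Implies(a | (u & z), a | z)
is always true.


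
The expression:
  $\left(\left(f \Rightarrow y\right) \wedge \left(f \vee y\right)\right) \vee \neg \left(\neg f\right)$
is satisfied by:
  {y: True, f: True}
  {y: True, f: False}
  {f: True, y: False}


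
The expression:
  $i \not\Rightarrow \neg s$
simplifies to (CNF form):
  $i \wedge s$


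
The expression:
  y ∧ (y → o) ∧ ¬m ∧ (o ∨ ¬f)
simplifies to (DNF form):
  o ∧ y ∧ ¬m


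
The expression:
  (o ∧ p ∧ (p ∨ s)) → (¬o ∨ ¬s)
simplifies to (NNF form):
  ¬o ∨ ¬p ∨ ¬s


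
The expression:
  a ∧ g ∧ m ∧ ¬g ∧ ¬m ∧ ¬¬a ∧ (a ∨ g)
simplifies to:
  False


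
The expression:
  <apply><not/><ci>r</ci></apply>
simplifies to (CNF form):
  <apply><not/><ci>r</ci></apply>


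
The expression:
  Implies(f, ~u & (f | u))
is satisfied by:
  {u: False, f: False}
  {f: True, u: False}
  {u: True, f: False}


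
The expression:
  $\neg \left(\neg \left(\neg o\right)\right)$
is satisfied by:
  {o: False}


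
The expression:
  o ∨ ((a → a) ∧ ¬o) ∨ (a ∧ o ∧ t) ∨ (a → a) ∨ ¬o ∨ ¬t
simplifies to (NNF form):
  True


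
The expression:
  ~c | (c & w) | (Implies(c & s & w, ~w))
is always true.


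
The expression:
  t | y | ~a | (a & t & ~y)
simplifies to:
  t | y | ~a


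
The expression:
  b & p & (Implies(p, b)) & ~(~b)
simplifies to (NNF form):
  b & p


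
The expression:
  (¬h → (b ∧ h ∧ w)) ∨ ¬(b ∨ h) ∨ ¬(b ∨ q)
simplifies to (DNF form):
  h ∨ ¬b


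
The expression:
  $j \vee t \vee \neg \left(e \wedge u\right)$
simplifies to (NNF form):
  $j \vee t \vee \neg e \vee \neg u$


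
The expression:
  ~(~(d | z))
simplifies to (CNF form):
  d | z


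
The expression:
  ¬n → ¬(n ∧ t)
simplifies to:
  True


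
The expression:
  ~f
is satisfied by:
  {f: False}


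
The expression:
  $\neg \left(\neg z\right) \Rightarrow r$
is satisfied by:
  {r: True, z: False}
  {z: False, r: False}
  {z: True, r: True}


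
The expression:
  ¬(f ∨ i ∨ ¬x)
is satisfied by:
  {x: True, f: False, i: False}


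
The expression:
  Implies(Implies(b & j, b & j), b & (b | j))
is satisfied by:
  {b: True}


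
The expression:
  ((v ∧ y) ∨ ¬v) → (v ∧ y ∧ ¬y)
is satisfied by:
  {v: True, y: False}


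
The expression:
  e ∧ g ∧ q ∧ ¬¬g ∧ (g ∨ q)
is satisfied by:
  {g: True, e: True, q: True}


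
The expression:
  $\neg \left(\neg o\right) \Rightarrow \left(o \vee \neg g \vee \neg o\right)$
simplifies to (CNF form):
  $\text{True}$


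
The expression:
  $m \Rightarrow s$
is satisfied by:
  {s: True, m: False}
  {m: False, s: False}
  {m: True, s: True}


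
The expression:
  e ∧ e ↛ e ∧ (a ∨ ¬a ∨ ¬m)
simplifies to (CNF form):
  False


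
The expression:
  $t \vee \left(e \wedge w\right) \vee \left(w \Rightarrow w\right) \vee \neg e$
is always true.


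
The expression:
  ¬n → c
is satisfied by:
  {n: True, c: True}
  {n: True, c: False}
  {c: True, n: False}


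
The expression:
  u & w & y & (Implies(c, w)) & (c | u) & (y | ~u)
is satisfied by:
  {u: True, w: True, y: True}


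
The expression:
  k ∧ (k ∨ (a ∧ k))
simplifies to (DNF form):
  k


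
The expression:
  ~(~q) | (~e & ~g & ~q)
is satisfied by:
  {q: True, e: False, g: False}
  {q: True, g: True, e: False}
  {q: True, e: True, g: False}
  {q: True, g: True, e: True}
  {g: False, e: False, q: False}


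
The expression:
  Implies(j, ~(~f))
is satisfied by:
  {f: True, j: False}
  {j: False, f: False}
  {j: True, f: True}


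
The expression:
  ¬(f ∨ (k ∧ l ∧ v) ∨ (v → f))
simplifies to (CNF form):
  v ∧ ¬f ∧ (¬k ∨ ¬l)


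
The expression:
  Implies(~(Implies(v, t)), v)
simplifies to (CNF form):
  True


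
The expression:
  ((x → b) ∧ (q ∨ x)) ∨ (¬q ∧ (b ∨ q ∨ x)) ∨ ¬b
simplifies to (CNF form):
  True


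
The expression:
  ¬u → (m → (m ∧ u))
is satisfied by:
  {u: True, m: False}
  {m: False, u: False}
  {m: True, u: True}


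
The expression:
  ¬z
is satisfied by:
  {z: False}


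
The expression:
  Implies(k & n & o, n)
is always true.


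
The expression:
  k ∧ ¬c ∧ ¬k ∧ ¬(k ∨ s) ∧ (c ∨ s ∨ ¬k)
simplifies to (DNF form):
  False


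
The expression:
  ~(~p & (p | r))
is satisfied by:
  {p: True, r: False}
  {r: False, p: False}
  {r: True, p: True}


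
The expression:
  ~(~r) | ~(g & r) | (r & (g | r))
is always true.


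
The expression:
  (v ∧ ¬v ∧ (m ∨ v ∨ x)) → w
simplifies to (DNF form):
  True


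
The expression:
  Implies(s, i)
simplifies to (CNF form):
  i | ~s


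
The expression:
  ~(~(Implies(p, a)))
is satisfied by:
  {a: True, p: False}
  {p: False, a: False}
  {p: True, a: True}


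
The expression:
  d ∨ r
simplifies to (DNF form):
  d ∨ r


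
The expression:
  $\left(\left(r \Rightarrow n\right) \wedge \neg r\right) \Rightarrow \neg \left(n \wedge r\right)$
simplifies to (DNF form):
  $\text{True}$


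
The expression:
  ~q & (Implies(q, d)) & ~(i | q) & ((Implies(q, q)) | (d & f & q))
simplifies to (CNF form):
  ~i & ~q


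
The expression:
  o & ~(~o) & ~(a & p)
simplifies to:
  o & (~a | ~p)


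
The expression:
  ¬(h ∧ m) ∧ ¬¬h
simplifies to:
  h ∧ ¬m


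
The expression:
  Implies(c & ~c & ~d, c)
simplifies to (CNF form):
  True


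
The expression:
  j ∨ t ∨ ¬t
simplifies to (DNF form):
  True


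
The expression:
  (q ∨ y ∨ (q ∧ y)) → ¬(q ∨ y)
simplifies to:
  ¬q ∧ ¬y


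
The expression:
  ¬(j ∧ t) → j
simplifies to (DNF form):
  j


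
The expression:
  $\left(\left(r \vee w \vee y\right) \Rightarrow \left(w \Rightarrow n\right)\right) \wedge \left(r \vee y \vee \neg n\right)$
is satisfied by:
  {r: True, y: True, n: True, w: False}
  {r: True, n: True, w: False, y: False}
  {y: True, n: True, w: False, r: False}
  {r: True, w: True, n: True, y: True}
  {r: True, w: True, n: True, y: False}
  {w: True, n: True, y: True, r: False}
  {y: True, r: True, n: False, w: False}
  {r: True, n: False, w: False, y: False}
  {y: True, n: False, w: False, r: False}
  {y: False, n: False, w: False, r: False}


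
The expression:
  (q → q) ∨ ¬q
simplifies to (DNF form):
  True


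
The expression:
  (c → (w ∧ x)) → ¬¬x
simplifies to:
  c ∨ x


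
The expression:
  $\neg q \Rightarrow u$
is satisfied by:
  {q: True, u: True}
  {q: True, u: False}
  {u: True, q: False}


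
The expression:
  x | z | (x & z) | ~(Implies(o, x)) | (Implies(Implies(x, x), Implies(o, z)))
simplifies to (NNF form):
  True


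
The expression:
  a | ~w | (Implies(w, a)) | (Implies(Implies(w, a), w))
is always true.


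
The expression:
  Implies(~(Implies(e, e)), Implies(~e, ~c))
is always true.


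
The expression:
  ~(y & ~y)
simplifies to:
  True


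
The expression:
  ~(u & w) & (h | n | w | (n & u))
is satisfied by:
  {n: True, h: True, u: False, w: False}
  {n: True, u: False, h: False, w: False}
  {h: True, n: False, u: False, w: False}
  {n: True, u: True, h: True, w: False}
  {n: True, u: True, h: False, w: False}
  {u: True, h: True, n: False, w: False}
  {w: True, h: True, n: True, u: False}
  {w: True, n: True, u: False, h: False}
  {w: True, h: True, n: False, u: False}
  {w: True, n: False, u: False, h: False}


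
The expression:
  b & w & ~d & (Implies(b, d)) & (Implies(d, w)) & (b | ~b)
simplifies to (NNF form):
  False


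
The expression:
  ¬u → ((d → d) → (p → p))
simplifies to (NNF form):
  True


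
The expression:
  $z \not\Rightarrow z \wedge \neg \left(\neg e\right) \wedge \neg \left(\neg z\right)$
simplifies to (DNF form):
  $\text{False}$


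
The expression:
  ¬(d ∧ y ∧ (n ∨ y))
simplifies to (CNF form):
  ¬d ∨ ¬y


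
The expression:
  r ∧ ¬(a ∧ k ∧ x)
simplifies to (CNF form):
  r ∧ (¬a ∨ ¬k ∨ ¬x)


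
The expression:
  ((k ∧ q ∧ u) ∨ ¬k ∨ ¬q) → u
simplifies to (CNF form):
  (k ∨ u) ∧ (q ∨ u)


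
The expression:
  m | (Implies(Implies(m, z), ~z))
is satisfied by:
  {m: True, z: False}
  {z: False, m: False}
  {z: True, m: True}


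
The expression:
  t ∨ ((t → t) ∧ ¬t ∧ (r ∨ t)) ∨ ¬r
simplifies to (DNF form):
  True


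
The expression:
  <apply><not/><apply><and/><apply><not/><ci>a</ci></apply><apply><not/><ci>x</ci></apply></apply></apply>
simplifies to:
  <apply><or/><ci>a</ci><ci>x</ci></apply>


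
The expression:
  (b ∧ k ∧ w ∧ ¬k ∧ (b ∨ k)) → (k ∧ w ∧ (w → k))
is always true.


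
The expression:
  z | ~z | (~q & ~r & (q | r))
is always true.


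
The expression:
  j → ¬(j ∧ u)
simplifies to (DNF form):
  ¬j ∨ ¬u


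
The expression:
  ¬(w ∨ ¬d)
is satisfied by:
  {d: True, w: False}


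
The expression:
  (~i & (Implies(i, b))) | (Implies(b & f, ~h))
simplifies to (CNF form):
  ~b | ~f | ~h | ~i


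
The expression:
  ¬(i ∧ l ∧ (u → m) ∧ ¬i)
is always true.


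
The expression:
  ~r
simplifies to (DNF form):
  ~r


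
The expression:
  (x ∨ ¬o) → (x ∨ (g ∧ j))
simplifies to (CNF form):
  (g ∨ o ∨ x) ∧ (j ∨ o ∨ x)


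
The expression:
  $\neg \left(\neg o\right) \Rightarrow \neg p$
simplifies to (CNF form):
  $\neg o \vee \neg p$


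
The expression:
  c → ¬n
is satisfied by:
  {c: False, n: False}
  {n: True, c: False}
  {c: True, n: False}


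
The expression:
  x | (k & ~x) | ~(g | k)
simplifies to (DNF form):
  k | x | ~g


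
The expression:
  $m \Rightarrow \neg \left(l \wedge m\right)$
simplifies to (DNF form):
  $\neg l \vee \neg m$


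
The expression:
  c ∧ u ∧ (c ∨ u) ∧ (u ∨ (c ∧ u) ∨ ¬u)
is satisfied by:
  {c: True, u: True}


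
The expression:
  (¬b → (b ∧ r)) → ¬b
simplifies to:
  ¬b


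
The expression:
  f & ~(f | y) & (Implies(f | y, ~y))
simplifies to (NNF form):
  False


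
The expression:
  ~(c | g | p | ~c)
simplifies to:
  False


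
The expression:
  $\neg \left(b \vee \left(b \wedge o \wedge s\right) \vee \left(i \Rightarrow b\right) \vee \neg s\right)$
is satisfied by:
  {i: True, s: True, b: False}


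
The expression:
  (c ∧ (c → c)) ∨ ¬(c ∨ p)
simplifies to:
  c ∨ ¬p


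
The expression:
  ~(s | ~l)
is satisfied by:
  {l: True, s: False}


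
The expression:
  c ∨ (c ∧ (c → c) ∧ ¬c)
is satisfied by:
  {c: True}


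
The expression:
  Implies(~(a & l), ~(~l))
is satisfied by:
  {l: True}


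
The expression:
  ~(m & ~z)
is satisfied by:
  {z: True, m: False}
  {m: False, z: False}
  {m: True, z: True}


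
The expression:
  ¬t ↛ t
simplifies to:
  ¬t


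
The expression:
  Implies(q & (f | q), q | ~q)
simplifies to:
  True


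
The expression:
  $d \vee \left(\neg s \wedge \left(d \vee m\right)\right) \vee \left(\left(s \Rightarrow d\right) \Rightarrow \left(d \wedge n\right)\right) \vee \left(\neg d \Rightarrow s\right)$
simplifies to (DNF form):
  $d \vee m \vee s$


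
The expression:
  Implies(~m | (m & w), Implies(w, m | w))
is always true.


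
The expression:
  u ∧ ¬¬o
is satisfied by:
  {u: True, o: True}


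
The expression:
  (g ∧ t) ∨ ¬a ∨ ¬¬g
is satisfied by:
  {g: True, a: False}
  {a: False, g: False}
  {a: True, g: True}


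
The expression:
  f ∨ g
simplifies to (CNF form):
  f ∨ g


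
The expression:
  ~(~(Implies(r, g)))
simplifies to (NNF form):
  g | ~r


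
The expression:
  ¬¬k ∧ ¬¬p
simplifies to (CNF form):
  k ∧ p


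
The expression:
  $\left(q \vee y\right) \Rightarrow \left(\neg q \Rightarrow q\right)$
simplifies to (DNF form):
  $q \vee \neg y$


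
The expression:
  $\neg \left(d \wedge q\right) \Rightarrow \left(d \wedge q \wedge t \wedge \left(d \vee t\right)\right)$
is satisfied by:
  {d: True, q: True}


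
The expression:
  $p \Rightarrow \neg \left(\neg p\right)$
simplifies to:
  $\text{True}$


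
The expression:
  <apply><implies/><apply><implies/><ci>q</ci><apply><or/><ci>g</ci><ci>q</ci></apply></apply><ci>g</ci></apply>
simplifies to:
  <ci>g</ci>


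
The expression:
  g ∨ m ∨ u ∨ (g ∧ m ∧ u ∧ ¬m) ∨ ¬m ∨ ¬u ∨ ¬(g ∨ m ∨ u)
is always true.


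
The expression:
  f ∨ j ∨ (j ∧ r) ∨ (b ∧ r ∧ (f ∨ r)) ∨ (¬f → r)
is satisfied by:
  {r: True, f: True, j: True}
  {r: True, f: True, j: False}
  {r: True, j: True, f: False}
  {r: True, j: False, f: False}
  {f: True, j: True, r: False}
  {f: True, j: False, r: False}
  {j: True, f: False, r: False}


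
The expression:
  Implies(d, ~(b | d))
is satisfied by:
  {d: False}


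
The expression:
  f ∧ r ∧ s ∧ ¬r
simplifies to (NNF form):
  False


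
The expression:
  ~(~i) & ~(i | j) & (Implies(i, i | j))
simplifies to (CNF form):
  False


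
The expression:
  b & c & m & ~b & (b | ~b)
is never true.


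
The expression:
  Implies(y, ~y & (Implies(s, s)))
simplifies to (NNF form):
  ~y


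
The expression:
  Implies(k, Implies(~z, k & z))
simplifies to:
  z | ~k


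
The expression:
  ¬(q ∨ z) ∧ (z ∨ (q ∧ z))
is never true.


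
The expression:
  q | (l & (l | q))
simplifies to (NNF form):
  l | q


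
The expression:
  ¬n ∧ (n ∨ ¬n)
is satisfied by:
  {n: False}


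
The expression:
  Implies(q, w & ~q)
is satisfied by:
  {q: False}


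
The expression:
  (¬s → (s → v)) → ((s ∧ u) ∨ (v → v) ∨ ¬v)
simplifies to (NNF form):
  True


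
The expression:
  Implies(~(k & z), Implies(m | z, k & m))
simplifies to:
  k | (~m & ~z)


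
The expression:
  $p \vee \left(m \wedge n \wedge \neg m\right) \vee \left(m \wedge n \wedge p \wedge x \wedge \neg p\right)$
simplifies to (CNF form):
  $p$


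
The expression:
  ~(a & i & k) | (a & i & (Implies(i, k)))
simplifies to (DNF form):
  True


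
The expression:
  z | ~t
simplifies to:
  z | ~t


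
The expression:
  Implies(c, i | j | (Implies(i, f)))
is always true.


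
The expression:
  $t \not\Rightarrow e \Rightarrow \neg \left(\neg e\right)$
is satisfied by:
  {e: True, t: False}
  {t: False, e: False}
  {t: True, e: True}


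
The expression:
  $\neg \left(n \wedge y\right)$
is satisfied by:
  {y: False, n: False}
  {n: True, y: False}
  {y: True, n: False}


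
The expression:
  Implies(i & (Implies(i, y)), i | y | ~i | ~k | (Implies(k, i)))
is always true.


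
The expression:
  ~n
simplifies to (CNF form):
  ~n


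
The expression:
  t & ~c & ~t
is never true.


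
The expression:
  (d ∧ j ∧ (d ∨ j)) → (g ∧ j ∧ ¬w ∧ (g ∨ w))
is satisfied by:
  {g: True, w: False, d: False, j: False}
  {j: False, w: False, g: False, d: False}
  {g: True, w: True, j: False, d: False}
  {w: True, j: False, g: False, d: False}
  {j: True, g: True, w: False, d: False}
  {j: True, w: False, g: False, d: False}
  {j: True, g: True, w: True, d: False}
  {j: True, w: True, g: False, d: False}
  {d: True, g: True, j: False, w: False}
  {d: True, j: False, w: False, g: False}
  {d: True, g: True, w: True, j: False}
  {d: True, w: True, j: False, g: False}
  {d: True, g: True, j: True, w: False}
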